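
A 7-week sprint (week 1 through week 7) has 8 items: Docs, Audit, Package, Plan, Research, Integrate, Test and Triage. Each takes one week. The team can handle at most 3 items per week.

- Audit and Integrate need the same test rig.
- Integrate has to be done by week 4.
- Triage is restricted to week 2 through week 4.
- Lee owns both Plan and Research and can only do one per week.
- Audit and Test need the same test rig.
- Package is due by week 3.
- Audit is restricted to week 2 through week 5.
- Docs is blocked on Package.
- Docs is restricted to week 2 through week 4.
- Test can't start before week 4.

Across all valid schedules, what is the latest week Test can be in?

week 7

Test is available from week 4.
Test at week 7 is achievable: Integrate in week 1; Audit in week 2; Plan in week 1; Test in week 7; Docs in week 2; Research in week 3; Triage in week 2; Package in week 1.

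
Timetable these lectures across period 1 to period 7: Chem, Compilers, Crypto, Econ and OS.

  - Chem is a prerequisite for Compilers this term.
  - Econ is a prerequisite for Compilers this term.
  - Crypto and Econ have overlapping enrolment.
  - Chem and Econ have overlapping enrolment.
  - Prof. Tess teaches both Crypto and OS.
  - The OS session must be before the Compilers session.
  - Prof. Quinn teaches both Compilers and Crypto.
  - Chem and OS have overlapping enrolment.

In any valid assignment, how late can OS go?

period 6

Downstream work caps OS at period 6.
OS at period 6 is achievable: Econ in period 2; Crypto in period 1; Chem in period 1; OS in period 6; Compilers in period 7.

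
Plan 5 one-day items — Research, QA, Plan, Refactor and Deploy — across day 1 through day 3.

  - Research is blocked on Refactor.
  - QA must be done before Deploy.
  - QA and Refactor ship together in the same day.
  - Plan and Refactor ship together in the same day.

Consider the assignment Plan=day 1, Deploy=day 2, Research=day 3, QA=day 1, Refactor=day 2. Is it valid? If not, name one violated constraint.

No — it violates: QA and Refactor ship together in the same day

QA and Refactor ship together in the same day — violated.
QA must be done before Deploy — holds.
Plan and Refactor ship together in the same day — violated.
Research is blocked on Refactor — holds.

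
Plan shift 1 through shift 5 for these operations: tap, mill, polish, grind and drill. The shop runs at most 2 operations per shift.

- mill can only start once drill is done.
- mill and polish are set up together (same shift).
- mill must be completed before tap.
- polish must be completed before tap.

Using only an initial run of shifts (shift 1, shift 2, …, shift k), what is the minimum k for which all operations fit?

3 shifts

The precedence chain requires at least 3 distinct shifts.
With at most 2 per shift and 5 operations, at least 3 shifts are needed.
3 works (last occupied shift: shift 3): for example polish=shift 2; tap=shift 3; grind=shift 1; mill=shift 2; drill=shift 1.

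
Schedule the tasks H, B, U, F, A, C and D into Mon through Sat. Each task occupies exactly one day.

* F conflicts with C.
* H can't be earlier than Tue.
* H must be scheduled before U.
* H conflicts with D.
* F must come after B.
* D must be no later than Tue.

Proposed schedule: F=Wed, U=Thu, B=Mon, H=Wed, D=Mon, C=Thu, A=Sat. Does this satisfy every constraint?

Valid

D must be no later than Tue — holds.
H must be scheduled before U — holds.
H conflicts with D — holds.
H can't be earlier than Tue — holds.
F conflicts with C — holds.
F must come after B — holds.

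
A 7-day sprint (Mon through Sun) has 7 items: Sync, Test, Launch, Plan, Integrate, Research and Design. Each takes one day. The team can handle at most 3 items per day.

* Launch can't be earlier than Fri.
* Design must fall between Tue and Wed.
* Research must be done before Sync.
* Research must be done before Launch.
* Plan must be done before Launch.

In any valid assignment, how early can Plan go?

Downstream work caps Plan at Sat.
Plan at Mon is achievable: Launch -> Fri; Integrate -> Tue; Research -> Mon; Design -> Tue; Plan -> Mon; Sync -> Tue; Test -> Mon.

Mon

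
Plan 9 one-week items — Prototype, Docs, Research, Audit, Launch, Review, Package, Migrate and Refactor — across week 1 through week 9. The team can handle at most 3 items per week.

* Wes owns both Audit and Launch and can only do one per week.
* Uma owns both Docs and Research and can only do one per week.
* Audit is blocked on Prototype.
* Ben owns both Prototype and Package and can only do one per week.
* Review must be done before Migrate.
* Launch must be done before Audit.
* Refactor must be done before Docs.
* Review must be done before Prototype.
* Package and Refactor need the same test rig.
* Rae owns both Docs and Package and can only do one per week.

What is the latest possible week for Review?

week 7

Downstream work caps Review at week 7.
Review at week 7 is achievable: Launch -> week 1, Research -> week 1, Docs -> week 2, Review -> week 7, Migrate -> week 8, Prototype -> week 8, Package -> week 3, Refactor -> week 1, Audit -> week 9.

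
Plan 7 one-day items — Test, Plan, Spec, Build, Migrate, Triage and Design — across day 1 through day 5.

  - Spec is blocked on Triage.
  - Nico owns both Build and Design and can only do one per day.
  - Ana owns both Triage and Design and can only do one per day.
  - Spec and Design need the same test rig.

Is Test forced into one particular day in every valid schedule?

No

Test can be day 1 (e.g. Spec -> day 2, Test -> day 1, Triage -> day 1, Build -> day 1, Migrate -> day 1, Plan -> day 1, Design -> day 3) or day 2 (e.g. Design -> day 3; Test -> day 2; Spec -> day 2; Build -> day 1; Triage -> day 1; Plan -> day 1; Migrate -> day 1).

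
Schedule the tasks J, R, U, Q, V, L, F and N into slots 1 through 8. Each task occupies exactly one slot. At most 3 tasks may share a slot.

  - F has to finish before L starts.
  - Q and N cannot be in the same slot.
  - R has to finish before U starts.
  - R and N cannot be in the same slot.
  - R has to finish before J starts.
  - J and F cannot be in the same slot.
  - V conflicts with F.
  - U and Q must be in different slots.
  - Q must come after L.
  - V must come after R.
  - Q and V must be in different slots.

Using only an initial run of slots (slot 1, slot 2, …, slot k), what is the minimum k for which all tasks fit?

4 slots

The precedence chain requires at least 3 distinct slots.
With at most 3 per slot and 8 tasks, at least 3 slots are needed.
Could 3 slots be enough, i.e. nothing placed later than 3? No: J must come after R (at 1 or later) → {2, 3}; R must come before J (at 3 or earlier) → {1, 2}; Q must come after L (at 1 or later) → {2, 3}; L must come before Q (at 3 or earlier) → {1, 2}; U must come after R (at 1 or later) → {2, 3}; V must come after R (at 1 or later) → {2, 3}; L must come after F (at 1 or later) → {2}; Q must come after L (at 2 or later) → {3}; U can't share with Q (3) → {2}; N can't share with Q (3) → {1, 2}; V can't share with Q (3) → {2}; R can't use 2, already full with U, V and L (limit 3) → {1}; N can't use 2, already full with U, V and L (limit 3) → {1}; N can't share with R (1) → nothing is left.
So 3 slots is not enough.
4 works (last occupied slot: 4): for example U -> 2, J -> 2, R -> 1, F -> 1, V -> 4, N -> 4, Q -> 3, L -> 2.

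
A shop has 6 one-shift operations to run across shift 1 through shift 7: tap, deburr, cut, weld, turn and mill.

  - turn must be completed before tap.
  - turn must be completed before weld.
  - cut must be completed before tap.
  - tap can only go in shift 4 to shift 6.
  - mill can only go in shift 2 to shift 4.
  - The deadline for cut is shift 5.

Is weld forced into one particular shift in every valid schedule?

No

weld can be shift 2 (e.g. mill -> shift 2, cut -> shift 1, turn -> shift 1, deburr -> shift 1, tap -> shift 4, weld -> shift 2) or shift 3 (e.g. weld in shift 3; turn in shift 1; cut in shift 1; deburr in shift 1; mill in shift 2; tap in shift 4).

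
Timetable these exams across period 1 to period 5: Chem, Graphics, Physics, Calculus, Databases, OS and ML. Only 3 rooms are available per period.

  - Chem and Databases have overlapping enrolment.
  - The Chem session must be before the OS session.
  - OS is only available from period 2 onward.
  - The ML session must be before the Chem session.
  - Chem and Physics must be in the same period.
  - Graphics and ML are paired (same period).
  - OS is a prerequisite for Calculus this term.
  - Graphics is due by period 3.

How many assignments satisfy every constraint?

Splitting on Chem: it can be period 2 (12), period 3 (8). Listing each branch's schedules as (Graphics, Physics, Calculus, Databases, OS, ML) by period number:
Chem=period 2: (1,2,4,1,3,1) (1,2,4,3,3,1) (1,2,4,4,3,1) (1,2,4,5,3,1) (1,2,5,1,3,1) (1,2,5,1,4,1) (1,2,5,3,3,1) (1,2,5,3,4,1) (1,2,5,4,3,1) (1,2,5,4,4,1) (1,2,5,5,3,1) (1,2,5,5,4,1) — 12.
Chem=period 3: (1,3,5,1,4,1) (1,3,5,2,4,1) (1,3,5,4,4,1) (1,3,5,5,4,1) (2,3,5,1,4,2) (2,3,5,2,4,2) (2,3,5,4,4,2) (2,3,5,5,4,2) — 8.
Summing: 12 + 8 = 20.

20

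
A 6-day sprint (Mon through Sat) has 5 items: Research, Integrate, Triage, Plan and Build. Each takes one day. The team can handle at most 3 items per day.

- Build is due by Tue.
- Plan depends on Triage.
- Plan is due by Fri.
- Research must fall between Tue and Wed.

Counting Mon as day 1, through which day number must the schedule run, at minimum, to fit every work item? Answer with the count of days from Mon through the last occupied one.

2 days

The precedence chain requires at least 2 distinct days.
With at most 3 per day and 5 work items, at least 2 days are needed.
2 works (last occupied day: Tue): for example Research=Tue, Integrate=Mon, Plan=Tue, Triage=Mon, Build=Mon.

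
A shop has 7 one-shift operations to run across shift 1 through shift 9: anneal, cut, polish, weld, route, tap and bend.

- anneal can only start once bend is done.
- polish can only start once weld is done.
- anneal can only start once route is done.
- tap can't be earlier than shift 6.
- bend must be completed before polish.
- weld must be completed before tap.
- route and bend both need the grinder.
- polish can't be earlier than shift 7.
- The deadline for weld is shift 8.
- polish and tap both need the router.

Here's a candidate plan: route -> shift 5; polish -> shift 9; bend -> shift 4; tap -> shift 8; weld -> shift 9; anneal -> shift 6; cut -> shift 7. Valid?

Invalid. The deadline for weld is shift 8.

weld must be completed before tap — violated.
polish and tap both need the router — holds.
bend must be completed before polish — holds.
polish can't be earlier than shift 7 — holds.
polish can only start once weld is done — violated.
anneal can only start once route is done — holds.
The deadline for weld is shift 8 — violated.
anneal can only start once bend is done — holds.
route and bend both need the grinder — holds.
tap can't be earlier than shift 6 — holds.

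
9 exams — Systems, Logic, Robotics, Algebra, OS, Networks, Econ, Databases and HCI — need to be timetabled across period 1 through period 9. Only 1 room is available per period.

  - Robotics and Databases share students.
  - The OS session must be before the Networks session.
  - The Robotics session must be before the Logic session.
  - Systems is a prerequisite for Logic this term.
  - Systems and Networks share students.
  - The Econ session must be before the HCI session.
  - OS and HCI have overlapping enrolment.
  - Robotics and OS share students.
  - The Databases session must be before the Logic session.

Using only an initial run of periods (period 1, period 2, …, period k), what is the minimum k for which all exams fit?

9 periods

The precedence chain requires at least 2 distinct periods.
With at most 1 per period and 9 exams, at least 9 periods are needed.
9 works (last occupied period: period 9): for example Robotics -> period 2, Networks -> period 6, Databases -> period 3, Econ -> period 7, HCI -> period 8, Algebra -> period 9, Logic -> period 4, OS -> period 5, Systems -> period 1.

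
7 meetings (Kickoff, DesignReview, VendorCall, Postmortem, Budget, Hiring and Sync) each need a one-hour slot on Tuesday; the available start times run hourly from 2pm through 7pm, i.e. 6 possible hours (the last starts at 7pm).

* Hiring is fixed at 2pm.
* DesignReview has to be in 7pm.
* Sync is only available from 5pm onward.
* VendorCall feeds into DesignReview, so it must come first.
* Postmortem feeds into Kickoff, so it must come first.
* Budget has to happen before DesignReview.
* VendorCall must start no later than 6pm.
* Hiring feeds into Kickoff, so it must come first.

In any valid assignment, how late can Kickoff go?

Precedence pushes Kickoff to at least 3pm.
Kickoff at 7pm is achievable: VendorCall -> 2pm, Hiring -> 2pm, Postmortem -> 2pm, DesignReview -> 7pm, Sync -> 5pm, Kickoff -> 7pm, Budget -> 2pm.

7pm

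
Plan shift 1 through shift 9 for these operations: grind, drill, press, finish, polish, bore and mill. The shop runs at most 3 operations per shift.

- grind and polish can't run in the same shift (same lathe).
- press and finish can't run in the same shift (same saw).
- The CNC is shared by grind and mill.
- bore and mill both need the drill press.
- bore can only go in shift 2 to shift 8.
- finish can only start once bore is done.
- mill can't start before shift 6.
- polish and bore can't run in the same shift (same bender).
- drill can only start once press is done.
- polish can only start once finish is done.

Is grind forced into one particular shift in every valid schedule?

No

grind can be shift 1 (e.g. drill=shift 2, finish=shift 3, polish=shift 4, bore=shift 2, mill=shift 6, grind=shift 1, press=shift 1) or shift 2 (e.g. press -> shift 1; polish -> shift 4; bore -> shift 2; mill -> shift 6; grind -> shift 2; drill -> shift 2; finish -> shift 3).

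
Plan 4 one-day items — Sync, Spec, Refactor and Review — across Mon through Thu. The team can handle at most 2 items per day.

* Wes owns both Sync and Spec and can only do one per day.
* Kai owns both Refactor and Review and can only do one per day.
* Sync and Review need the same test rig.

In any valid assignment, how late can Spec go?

Spec at Thu is achievable: Sync in Mon; Spec in Thu; Refactor in Mon; Review in Tue.

Thu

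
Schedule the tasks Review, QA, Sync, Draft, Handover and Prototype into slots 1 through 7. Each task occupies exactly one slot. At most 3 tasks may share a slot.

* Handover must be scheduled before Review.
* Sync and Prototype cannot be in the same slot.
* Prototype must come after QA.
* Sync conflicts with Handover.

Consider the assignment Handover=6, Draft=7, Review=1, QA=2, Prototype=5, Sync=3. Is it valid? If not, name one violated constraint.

Sync and Prototype cannot be in the same slot — holds.
Prototype must come after QA — holds.
Sync conflicts with Handover — holds.
At most 3 tasks may share a slot — holds.
Handover must be scheduled before Review — violated.

No — it violates: Handover must be scheduled before Review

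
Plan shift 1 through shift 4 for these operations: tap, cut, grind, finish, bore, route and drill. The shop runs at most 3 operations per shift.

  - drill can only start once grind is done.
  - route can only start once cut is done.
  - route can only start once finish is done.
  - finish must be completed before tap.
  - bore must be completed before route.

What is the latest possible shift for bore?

shift 3

Downstream work caps bore at shift 3.
bore at shift 3 is achievable: cut in shift 1; route in shift 4; bore in shift 3; drill in shift 2; grind in shift 1; finish in shift 1; tap in shift 2.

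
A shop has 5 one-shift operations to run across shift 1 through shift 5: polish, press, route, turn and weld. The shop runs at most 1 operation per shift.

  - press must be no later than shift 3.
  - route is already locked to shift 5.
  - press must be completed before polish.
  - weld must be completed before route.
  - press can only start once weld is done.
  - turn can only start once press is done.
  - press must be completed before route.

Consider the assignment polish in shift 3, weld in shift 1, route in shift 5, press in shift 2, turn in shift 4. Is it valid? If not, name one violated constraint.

turn can only start once press is done — holds.
press must be completed before route — holds.
weld must be completed before route — holds.
The shop runs at most 1 operation per shift — holds.
press must be no later than shift 3 — holds.
route is already locked to shift 5 — holds.
press can only start once weld is done — holds.
press must be completed before polish — holds.

Yes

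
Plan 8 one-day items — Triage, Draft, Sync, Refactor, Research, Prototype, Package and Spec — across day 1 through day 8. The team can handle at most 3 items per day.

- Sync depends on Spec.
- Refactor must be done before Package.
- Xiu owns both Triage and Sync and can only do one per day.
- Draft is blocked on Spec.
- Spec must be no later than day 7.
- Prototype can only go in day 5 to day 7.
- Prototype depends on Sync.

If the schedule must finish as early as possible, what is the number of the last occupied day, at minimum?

The precedence chain requires at least 3 distinct days.
With at most 3 per day and 8 work items, at least 3 days are needed.
Prototype can't be placed before day 5, so the schedule must run through at least day 5.
5 works (last occupied day: day 5): for example Prototype=day 5, Sync=day 2, Triage=day 1, Spec=day 1, Refactor=day 1, Research=day 3, Draft=day 2, Package=day 2.

5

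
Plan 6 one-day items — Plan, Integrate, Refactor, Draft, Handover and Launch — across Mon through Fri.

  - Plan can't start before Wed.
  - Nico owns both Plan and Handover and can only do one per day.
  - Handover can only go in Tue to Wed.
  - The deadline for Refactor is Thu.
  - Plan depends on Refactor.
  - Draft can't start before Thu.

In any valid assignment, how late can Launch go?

Launch at Fri is achievable: Launch in Fri, Plan in Wed, Integrate in Mon, Handover in Tue, Draft in Thu, Refactor in Mon.

Fri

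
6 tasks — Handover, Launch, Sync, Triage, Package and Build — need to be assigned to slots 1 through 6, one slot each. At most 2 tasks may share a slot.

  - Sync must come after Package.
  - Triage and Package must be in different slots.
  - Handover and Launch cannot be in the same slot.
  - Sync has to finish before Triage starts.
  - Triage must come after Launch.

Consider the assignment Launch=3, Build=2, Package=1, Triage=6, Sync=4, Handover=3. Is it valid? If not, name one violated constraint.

No. Handover and Launch cannot be in the same slot is not satisfied.

Triage must come after Launch — holds.
At most 2 tasks may share a slot — holds.
Handover and Launch cannot be in the same slot — violated.
Sync has to finish before Triage starts — holds.
Sync must come after Package — holds.
Triage and Package must be in different slots — holds.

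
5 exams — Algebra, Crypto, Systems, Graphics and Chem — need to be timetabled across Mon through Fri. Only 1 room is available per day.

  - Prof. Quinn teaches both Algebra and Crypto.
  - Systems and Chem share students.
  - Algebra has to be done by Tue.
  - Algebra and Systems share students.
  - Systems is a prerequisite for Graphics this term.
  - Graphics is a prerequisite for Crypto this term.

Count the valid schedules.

8

Splitting on Algebra: it can be Mon (4), Tue (4). Listing each branch's schedules as (Crypto, Systems, Graphics, Chem):
Algebra=Mon: (Thu,Tue,Wed,Fri) (Fri,Tue,Wed,Thu) (Fri,Tue,Thu,Wed) (Fri,Wed,Thu,Tue) — 4.
Algebra=Tue: (Thu,Mon,Wed,Fri) (Fri,Mon,Wed,Thu) (Fri,Mon,Thu,Wed) (Fri,Wed,Thu,Mon) — 4.
Summing: 4 + 4 = 8.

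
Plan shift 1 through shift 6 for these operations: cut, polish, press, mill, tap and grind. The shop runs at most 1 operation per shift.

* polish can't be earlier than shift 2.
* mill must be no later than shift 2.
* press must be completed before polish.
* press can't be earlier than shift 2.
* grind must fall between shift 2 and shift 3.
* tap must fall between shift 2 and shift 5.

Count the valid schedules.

Splitting on polish: it can be shift 4 (2), shift 5 (4), shift 6 (14). Listing each branch's schedules as (cut, press, mill, tap, grind) by shift number:
polish=shift 4: (6,2,1,5,3) (6,3,1,5,2) — 2.
polish=shift 5: (6,2,1,4,3) (6,3,1,4,2) (6,4,1,2,3) (6,4,1,3,2) — 4.
polish=shift 6: (1,4,2,5,3) (1,5,2,4,3) (2,4,1,5,3) (2,5,1,4,3) (3,4,1,5,2) (3,5,1,4,2) (4,2,1,5,3) (4,3,1,5,2) (4,5,1,2,3) (4,5,1,3,2) (5,2,1,4,3) (5,3,1,4,2) (5,4,1,2,3) (5,4,1,3,2) — 14.
Summing: 2 + 4 + 14 = 20.

20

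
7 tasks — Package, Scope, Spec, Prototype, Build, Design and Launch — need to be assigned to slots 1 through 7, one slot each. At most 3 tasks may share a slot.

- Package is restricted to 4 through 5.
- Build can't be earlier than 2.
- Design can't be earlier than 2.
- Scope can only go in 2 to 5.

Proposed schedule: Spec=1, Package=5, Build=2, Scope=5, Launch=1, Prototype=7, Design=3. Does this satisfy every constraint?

Scope can only go in 2 to 5 — holds.
Build can't be earlier than 2 — holds.
At most 3 tasks may share a slot — holds.
Design can't be earlier than 2 — holds.
Package is restricted to 4 through 5 — holds.

Yes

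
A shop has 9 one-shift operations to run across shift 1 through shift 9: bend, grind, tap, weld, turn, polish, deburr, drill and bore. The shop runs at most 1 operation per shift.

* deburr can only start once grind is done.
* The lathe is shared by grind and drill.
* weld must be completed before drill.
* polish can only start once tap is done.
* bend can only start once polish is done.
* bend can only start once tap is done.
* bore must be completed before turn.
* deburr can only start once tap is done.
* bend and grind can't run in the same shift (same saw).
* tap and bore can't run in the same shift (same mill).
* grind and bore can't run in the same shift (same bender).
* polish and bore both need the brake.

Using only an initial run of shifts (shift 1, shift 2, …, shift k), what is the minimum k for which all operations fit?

9 shifts

The precedence chain requires at least 3 distinct shifts.
With at most 1 per shift and 9 operations, at least 9 shifts are needed.
9 works (last occupied shift: shift 9): for example bore=shift 7, turn=shift 8, deburr=shift 5, bend=shift 3, drill=shift 9, polish=shift 2, tap=shift 1, grind=shift 4, weld=shift 6.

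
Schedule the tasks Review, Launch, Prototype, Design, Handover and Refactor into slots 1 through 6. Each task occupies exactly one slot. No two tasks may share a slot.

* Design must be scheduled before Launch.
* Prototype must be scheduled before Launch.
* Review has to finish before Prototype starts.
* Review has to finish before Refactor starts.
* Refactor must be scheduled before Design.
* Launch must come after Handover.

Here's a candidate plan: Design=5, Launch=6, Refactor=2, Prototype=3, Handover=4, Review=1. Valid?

Prototype must be scheduled before Launch — holds.
No two tasks may share a slot — holds.
Design must be scheduled before Launch — holds.
Review has to finish before Prototype starts — holds.
Launch must come after Handover — holds.
Review has to finish before Refactor starts — holds.
Refactor must be scheduled before Design — holds.

Yes, all constraints hold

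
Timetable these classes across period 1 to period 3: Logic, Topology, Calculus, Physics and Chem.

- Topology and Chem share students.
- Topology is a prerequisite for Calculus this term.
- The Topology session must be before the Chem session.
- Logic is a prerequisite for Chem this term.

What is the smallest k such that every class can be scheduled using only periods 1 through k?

The precedence chain requires at least 2 distinct periods.
2 works (last occupied period: period 2): for example Topology=period 1; Chem=period 2; Logic=period 1; Physics=period 1; Calculus=period 2.

2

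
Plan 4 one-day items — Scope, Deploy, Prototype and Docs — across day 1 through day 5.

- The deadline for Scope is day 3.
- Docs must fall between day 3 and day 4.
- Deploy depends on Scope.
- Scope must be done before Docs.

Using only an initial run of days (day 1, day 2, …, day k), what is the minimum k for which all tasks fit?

The precedence chain requires at least 2 distinct days.
Docs can't be placed before day 3, so the schedule must run through at least day 3.
3 works (last occupied day: day 3): for example Deploy=day 2; Docs=day 3; Scope=day 1; Prototype=day 1.

3 days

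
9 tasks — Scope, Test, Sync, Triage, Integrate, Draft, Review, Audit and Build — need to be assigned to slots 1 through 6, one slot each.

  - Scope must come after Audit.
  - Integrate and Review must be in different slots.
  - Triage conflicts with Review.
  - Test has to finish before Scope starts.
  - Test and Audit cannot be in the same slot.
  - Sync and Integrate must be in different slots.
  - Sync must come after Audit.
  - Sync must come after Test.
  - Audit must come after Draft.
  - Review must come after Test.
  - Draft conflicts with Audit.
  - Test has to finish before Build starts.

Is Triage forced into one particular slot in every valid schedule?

No

Triage can be 1 (e.g. Sync -> 3; Draft -> 1; Integrate -> 1; Review -> 2; Audit -> 2; Build -> 2; Triage -> 1; Scope -> 3; Test -> 1) or 2 (e.g. Test in 1, Sync in 3, Review in 3, Integrate in 1, Triage in 2, Scope in 3, Draft in 1, Build in 2, Audit in 2).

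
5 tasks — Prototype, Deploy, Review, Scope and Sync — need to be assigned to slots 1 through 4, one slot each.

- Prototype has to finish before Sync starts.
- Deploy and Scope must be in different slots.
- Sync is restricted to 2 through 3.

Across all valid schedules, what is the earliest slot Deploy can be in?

1

Deploy at 1 is achievable: Sync -> 2; Prototype -> 1; Deploy -> 1; Review -> 1; Scope -> 2.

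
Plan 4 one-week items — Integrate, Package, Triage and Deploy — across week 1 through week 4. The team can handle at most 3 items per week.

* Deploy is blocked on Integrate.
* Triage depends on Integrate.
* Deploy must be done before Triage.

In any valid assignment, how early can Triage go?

week 3

Precedence pushes Triage to at least week 3.
Triage at week 3 is achievable: Deploy -> week 2; Integrate -> week 1; Package -> week 1; Triage -> week 3.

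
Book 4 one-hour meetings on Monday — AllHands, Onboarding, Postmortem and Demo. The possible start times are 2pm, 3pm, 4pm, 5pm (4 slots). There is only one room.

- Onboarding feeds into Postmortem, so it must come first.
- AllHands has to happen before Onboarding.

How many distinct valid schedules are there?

Enumerating: Postmortem=4pm, Onboarding=3pm, AllHands=2pm, Demo=5pm | Postmortem=5pm, AllHands=2pm, Onboarding=3pm, Demo=4pm | Demo -> 3pm; Postmortem -> 5pm; AllHands -> 2pm; Onboarding -> 4pm | Postmortem in 5pm; AllHands in 3pm; Onboarding in 4pm; Demo in 2pm.

4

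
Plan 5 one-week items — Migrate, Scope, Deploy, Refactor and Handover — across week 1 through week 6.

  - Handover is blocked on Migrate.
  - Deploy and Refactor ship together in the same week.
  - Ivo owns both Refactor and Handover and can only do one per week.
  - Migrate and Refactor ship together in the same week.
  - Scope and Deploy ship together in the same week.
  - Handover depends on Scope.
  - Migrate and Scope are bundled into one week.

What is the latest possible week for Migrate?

week 5

Downstream work caps Migrate at week 5.
Migrate at week 5 is achievable: Handover=week 6, Deploy=week 5, Migrate=week 5, Refactor=week 5, Scope=week 5.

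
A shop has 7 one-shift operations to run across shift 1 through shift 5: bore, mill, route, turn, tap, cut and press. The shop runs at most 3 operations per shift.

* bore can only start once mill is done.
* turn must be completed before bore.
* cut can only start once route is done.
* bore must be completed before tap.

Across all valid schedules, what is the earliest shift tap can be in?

shift 3

Precedence pushes tap to at least shift 3.
tap at shift 3 is achievable: tap in shift 3, cut in shift 2, turn in shift 1, bore in shift 2, mill in shift 1, route in shift 1, press in shift 2.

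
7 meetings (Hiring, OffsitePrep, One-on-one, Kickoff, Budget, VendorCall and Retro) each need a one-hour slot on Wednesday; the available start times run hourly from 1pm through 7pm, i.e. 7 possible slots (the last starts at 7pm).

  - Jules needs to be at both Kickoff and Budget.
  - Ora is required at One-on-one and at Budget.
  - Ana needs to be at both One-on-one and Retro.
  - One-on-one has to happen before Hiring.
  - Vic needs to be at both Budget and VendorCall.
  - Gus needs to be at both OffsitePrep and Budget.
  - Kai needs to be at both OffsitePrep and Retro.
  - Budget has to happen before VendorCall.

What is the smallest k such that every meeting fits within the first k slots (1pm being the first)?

The precedence chain requires at least 2 distinct slots.
Could 2 slots be enough, i.e. nothing placed later than 2pm? No: Hiring must come after One-on-one (at 1pm or later) → {2pm}; One-on-one must come before Hiring (at 2pm or earlier) → {1pm}; VendorCall must come after Budget (at 1pm or later) → {2pm}; Budget must come before VendorCall (at 2pm or earlier) → {1pm}; Budget can't share with One-on-one (1pm) → nothing is left.
So 2 slots is not enough.
3 works (last occupied slot: 3pm): for example Hiring in 2pm; VendorCall in 3pm; Budget in 2pm; One-on-one in 1pm; OffsitePrep in 1pm; Retro in 2pm; Kickoff in 1pm.

3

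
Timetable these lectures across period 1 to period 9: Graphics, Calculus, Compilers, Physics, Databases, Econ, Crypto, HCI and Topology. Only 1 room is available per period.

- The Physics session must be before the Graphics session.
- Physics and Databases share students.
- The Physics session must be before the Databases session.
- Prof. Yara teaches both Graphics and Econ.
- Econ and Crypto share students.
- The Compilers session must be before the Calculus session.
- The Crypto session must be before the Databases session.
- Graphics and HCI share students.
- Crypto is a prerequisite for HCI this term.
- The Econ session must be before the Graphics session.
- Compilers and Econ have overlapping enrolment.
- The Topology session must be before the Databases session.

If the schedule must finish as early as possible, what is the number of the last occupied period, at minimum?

period 9

The precedence chain requires at least 2 distinct periods.
With at most 1 per period and 9 lectures, at least 9 periods are needed.
9 works (last occupied period: period 9): for example Graphics -> period 6; Crypto -> period 2; Physics -> period 1; Compilers -> period 7; Topology -> period 3; Calculus -> period 8; Databases -> period 4; HCI -> period 9; Econ -> period 5.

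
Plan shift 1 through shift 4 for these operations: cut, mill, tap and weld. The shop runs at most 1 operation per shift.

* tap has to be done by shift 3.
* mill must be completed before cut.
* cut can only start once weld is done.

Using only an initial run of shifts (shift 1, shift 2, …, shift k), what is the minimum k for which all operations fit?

4

The precedence chain requires at least 2 distinct shifts.
With at most 1 per shift and 4 operations, at least 4 shifts are needed.
4 works (last occupied shift: shift 4): for example mill=shift 2, weld=shift 3, tap=shift 1, cut=shift 4.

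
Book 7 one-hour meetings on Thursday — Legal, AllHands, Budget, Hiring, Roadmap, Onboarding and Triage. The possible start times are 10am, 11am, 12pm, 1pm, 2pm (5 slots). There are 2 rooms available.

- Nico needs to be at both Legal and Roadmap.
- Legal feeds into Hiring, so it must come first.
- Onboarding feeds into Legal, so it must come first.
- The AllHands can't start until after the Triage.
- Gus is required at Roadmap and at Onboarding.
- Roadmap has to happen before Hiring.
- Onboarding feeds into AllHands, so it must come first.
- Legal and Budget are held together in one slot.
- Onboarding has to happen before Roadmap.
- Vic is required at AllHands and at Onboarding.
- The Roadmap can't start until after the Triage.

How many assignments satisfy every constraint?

38

Splitting on Legal: it can be 11am (11), 12pm (15), 1pm (12). Listing each branch's schedules as (AllHands, Budget, Hiring, Roadmap, Onboarding, Triage):
Legal=11am: (12pm,11am,1pm,12pm,10am,10am) (12pm,11am,2pm,12pm,10am,10am) (12pm,11am,2pm,1pm,10am,10am) (1pm,11am,1pm,12pm,10am,10am) (1pm,11am,2pm,12pm,10am,10am) (1pm,11am,2pm,1pm,10am,10am) (1pm,11am,2pm,1pm,10am,12pm) (2pm,11am,1pm,12pm,10am,10am) (2pm,11am,2pm,12pm,10am,10am) (2pm,11am,2pm,1pm,10am,10am) (2pm,11am,2pm,1pm,10am,12pm) — 11.
Legal=12pm: (11am,12pm,1pm,11am,10am,10am) (11am,12pm,2pm,11am,10am,10am) (11am,12pm,2pm,1pm,10am,10am) (1pm,12pm,1pm,11am,10am,10am) (1pm,12pm,2pm,11am,10am,10am) (1pm,12pm,2pm,1pm,10am,10am) (1pm,12pm,2pm,1pm,10am,11am) (1pm,12pm,2pm,1pm,11am,10am) (1pm,12pm,2pm,1pm,11am,11am) (2pm,12pm,1pm,11am,10am,10am) (2pm,12pm,2pm,11am,10am,10am) (2pm,12pm,2pm,1pm,10am,10am) (2pm,12pm,2pm,1pm,10am,11am) (2pm,12pm,2pm,1pm,11am,10am) (2pm,12pm,2pm,1pm,11am,11am) — 15.
Legal=1pm: (11am,1pm,2pm,11am,10am,10am) (11am,1pm,2pm,12pm,10am,10am) (12pm,1pm,2pm,11am,10am,10am) (12pm,1pm,2pm,12pm,10am,10am) (12pm,1pm,2pm,12pm,10am,11am) (12pm,1pm,2pm,12pm,11am,10am) (12pm,1pm,2pm,12pm,11am,11am) (2pm,1pm,2pm,11am,10am,10am) (2pm,1pm,2pm,12pm,10am,10am) (2pm,1pm,2pm,12pm,10am,11am) (2pm,1pm,2pm,12pm,11am,10am) (2pm,1pm,2pm,12pm,11am,11am) — 12.
Summing: 11 + 15 + 12 = 38.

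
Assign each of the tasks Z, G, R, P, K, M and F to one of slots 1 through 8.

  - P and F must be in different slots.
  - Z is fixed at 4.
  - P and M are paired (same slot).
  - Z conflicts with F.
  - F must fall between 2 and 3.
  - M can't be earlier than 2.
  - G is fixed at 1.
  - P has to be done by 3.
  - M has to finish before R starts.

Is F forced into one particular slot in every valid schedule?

No

F can be 2 (e.g. K in 1; G in 1; M in 3; R in 4; P in 3; F in 2; Z in 4) or 3 (e.g. F in 3, R in 3, P in 2, G in 1, Z in 4, M in 2, K in 1).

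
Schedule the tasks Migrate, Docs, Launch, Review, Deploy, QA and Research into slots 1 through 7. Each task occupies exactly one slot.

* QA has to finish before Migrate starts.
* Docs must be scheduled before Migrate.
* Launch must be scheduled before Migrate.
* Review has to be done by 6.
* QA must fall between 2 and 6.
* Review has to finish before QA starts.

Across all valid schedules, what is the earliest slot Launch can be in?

1

Downstream work caps Launch at 6.
Launch at 1 is achievable: Research -> 1; Deploy -> 1; Review -> 1; QA -> 2; Docs -> 1; Launch -> 1; Migrate -> 3.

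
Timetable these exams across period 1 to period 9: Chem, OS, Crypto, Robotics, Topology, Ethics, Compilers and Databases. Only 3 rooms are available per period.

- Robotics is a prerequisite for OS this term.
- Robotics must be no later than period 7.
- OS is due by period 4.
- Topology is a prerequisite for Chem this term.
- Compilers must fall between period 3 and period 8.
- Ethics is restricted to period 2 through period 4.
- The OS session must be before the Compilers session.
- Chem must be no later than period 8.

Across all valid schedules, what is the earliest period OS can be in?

Precedence pushes OS to at least period 2; OS's own window allows nothing later than period 4.
OS at period 2 is achievable: Crypto in period 1, Compilers in period 3, Chem in period 2, Robotics in period 1, Databases in period 3, Topology in period 1, OS in period 2, Ethics in period 2.

period 2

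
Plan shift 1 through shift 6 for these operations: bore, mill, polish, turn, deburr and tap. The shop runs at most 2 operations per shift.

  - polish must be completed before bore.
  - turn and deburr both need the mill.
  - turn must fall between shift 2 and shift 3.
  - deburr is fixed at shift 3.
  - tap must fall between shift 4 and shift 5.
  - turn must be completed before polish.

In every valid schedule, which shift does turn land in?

turn's window is shift 2–shift 3.
deburr is fixed at shift 3, and turn can't share a shift with deburr.
So turn must be shift 2.

shift 2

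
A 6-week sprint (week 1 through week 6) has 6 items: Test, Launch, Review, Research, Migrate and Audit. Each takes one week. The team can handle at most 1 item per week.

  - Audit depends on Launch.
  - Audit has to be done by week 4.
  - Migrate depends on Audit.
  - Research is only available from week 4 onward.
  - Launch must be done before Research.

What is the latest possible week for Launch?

week 3

Downstream work caps Launch at week 3.
Launch at week 3 is achievable: Review -> week 2, Test -> week 1, Migrate -> week 6, Audit -> week 4, Research -> week 5, Launch -> week 3.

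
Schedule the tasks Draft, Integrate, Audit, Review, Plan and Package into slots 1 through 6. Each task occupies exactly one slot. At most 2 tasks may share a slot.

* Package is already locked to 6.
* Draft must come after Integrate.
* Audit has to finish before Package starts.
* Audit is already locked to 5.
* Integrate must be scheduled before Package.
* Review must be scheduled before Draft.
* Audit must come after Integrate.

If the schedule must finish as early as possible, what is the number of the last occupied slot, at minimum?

The precedence chain requires at least 3 distinct slots.
With at most 2 per slot and 6 tasks, at least 3 slots are needed.
Package can't be placed before 6, so the schedule must run through at least slot 6.
6 works (last occupied slot: 6): for example Audit -> 5; Plan -> 2; Draft -> 2; Integrate -> 1; Review -> 1; Package -> 6.

6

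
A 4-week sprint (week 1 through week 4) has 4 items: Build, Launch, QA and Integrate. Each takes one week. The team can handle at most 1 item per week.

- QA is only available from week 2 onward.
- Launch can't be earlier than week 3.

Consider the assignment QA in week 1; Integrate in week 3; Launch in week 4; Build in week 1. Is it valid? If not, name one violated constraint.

QA is only available from week 2 onward — violated.
Launch can't be earlier than week 3 — holds.
The team can handle at most 1 item per week — violated.

No — it violates: The team can handle at most 1 item per week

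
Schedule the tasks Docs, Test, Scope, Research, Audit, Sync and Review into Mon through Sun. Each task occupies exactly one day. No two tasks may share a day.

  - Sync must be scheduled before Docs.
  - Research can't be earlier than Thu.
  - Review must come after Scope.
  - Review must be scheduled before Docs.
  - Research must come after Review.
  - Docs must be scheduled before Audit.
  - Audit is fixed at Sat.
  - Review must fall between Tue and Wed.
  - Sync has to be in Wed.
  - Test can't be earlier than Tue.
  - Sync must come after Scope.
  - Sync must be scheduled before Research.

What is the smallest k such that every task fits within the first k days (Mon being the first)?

The precedence chain requires at least 4 distinct days.
With at most 1 per day and 7 tasks, at least 7 days are needed.
Audit can't be placed before Sat — that is day 6 counting from Mon — so the schedule must run through at least 6 days.
7 works (last occupied day: Sun): for example Audit -> Sat, Research -> Thu, Test -> Sun, Review -> Tue, Sync -> Wed, Scope -> Mon, Docs -> Fri.

7 days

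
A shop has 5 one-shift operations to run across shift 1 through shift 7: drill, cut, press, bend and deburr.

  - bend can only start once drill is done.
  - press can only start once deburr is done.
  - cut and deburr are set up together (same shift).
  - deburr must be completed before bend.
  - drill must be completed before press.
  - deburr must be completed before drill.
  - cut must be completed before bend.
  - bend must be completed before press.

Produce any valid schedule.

drill=shift 2, press=shift 4, cut=shift 1, bend=shift 3, deburr=shift 1

Checking: drill(shift 2) before bend(shift 3); drill(shift 2) before press(shift 4); bend(shift 3) before press(shift 4); cut(shift 1) before bend(shift 3); deburr(shift 1) before press(shift 4); deburr(shift 1) before bend(shift 3); deburr(shift 1) before drill(shift 2); cut = deburr = shift 1.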